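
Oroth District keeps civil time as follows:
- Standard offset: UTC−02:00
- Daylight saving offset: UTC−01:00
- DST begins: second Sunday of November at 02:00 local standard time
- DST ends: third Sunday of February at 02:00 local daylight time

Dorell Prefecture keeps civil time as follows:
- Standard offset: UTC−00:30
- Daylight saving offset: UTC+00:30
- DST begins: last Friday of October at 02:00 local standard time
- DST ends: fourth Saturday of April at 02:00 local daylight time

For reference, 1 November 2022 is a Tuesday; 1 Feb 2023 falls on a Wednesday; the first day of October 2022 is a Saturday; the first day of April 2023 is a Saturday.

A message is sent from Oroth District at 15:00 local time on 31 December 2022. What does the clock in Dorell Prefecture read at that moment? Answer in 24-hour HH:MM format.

1 November 2022 is a Tuesday, so the first Sunday is November 6 and the second is November 13.
1 February 2023 is a Wednesday, so the first Sunday is February 5 and the third is February 19.
31 December 2022 falls between 13 November 2022 and 19 February 2023, so daylight saving is in effect and Oroth District is at UTC−01:00.
15:00 Oroth District + 1h = 16:00 UTC.
1 October 2022 is a Saturday, so Fridays fall on 7, 14, 21, 28; the last is October 28.
1 April 2023 is a Saturday, so the first Saturday is April 1 and the fourth is April 22.
At the standard offset (UTC−00:30), 16:00 UTC − 0h30m = 15:30 Dorell Prefecture standard time.
The standard-time date in Dorell Prefecture, 31 December 2022, falls between 28 October 2022 and 22 April 2023, so daylight saving is in effect and Dorell Prefecture is at UTC+00:30.
16:00 UTC + 0h30m = 16:30 Dorell Prefecture.

16:30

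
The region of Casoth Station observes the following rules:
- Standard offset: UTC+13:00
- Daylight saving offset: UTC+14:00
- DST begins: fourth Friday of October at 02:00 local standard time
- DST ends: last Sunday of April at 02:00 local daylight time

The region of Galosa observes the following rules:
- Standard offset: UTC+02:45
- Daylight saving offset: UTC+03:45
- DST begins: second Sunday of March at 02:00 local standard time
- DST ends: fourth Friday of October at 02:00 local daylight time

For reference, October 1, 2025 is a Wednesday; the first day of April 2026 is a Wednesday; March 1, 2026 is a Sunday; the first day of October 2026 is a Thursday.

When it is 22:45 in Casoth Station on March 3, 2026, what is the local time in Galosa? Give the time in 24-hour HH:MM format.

1 October 2025 is a Wednesday, so the first Friday is October 3 and the fourth is October 24.
1 April 2026 is a Wednesday, so Sundays fall on 5, 12, 19, 26; the last is April 26.
Daylight saving runs 24 October 2025 – 26 April 2026; March 3, 2026 is inside that window, so Casoth Station is at UTC+14:00.
22:45 Casoth Station − 14h = 08:45 UTC.
1 March 2026 is a Sunday, so the first Sunday is March 1 and the second is March 8.
1 October 2026 is a Thursday, so the first Friday is October 2 and the fourth is October 23.
At the standard offset (UTC+02:45), 08:45 UTC + 2h45m = 11:30 Galosa standard time.
Daylight saving runs 8 March – 23 October; the standard-time date in Galosa, March 3, 2026, is outside that window, so Galosa is on standard time at UTC+02:45.
08:45 UTC + 2h45m = 11:30 Galosa.

11:30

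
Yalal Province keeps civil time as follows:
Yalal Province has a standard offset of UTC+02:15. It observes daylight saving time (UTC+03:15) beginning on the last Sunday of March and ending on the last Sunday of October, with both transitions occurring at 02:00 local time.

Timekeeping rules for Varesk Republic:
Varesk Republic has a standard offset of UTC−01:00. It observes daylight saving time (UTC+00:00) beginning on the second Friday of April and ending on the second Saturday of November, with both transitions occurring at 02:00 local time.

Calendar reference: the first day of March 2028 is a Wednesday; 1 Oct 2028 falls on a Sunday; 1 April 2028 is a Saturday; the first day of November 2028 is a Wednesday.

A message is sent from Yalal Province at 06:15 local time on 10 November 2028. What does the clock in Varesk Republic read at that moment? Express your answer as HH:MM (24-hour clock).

04:00

1 March 2028 is a Wednesday, so Sundays fall on 5, 12, 19, 26; the last is March 26.
1 October 2028 is a Sunday, so Sundays fall on 1, 8, 15, 22, 29; the last is October 29.
10 November 2028 does not fall between 26 March and 29 October, so daylight saving is not in effect and Yalal Province is at UTC+02:15.
06:15 Yalal Province − 2h15m = 04:00 UTC.
1 April 2028 is a Saturday, so the first Friday is April 7 and the second is April 14.
1 November 2028 is a Wednesday, so the first Saturday is November 4 and the second is November 11.
At the standard offset (UTC−01:00), 04:00 UTC − 1h = 03:00 Varesk Republic standard time.
The standard-time date in Varesk Republic, 10 November 2028, falls between 14 April and 11 November, so daylight saving is in effect and Varesk Republic is at UTC+00:00.
04:00 UTC + 0h = 04:00 Varesk Republic.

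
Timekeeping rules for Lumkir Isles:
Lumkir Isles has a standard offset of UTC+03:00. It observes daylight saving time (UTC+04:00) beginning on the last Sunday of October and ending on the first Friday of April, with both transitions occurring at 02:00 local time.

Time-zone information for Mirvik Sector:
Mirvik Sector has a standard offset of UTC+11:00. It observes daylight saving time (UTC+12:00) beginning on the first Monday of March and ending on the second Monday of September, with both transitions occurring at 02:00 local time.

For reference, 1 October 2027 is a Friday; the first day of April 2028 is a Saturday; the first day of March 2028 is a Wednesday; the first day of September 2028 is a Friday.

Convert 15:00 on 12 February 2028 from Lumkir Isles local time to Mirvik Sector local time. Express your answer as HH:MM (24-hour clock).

22:00

1 October 2027 is a Friday, so Sundays fall on 3, 10, 17, 24, 31; the last is October 31.
1 April 2028 is a Saturday, so the first Friday is April 7.
12 February 2028 lies within the daylight-saving period (31 October 2027 – 7 April 2028), so Lumkir Isles is on daylight time, UTC+04:00.
15:00 Lumkir Isles − 4h = 11:00 UTC.
1 March 2028 is a Wednesday, so the first Monday is March 6.
1 September 2028 is a Friday, so the first Monday is September 4 and the second is September 11.
At the standard offset (UTC+11:00), 11:00 UTC + 11h = 22:00 Mirvik Sector standard time.
The standard-time date in Mirvik Sector, 12 February 2028, does not fall between 6 March and 11 September, so daylight saving is not in effect and Mirvik Sector is at UTC+11:00.
11:00 UTC + 11h = 22:00 Mirvik Sector.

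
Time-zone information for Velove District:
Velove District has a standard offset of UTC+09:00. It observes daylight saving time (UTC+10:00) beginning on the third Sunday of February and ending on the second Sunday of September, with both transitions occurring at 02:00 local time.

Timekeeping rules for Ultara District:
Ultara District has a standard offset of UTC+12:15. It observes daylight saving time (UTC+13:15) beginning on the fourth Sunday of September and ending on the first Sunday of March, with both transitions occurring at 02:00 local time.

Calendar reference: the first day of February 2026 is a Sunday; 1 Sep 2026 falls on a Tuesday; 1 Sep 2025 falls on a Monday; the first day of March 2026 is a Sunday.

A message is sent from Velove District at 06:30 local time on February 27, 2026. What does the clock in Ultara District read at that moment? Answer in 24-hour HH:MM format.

1 February 2026 is a Sunday, so the first Sunday is February 1 and the third is February 15.
1 September 2026 is a Tuesday, so the first Sunday is September 6 and the second is September 13.
February 27, 2026 lies within the daylight-saving period (15 February – 13 September), so Velove District is on daylight time, UTC+10:00.
06:30 Velove District − 10h = 20:30 UTC (rolling into the previous day, 26 February 2026).
1 September 2025 is a Monday, so the first Sunday is September 7 and the fourth is September 28.
1 March 2026 is a Sunday, so the first Sunday is March 1.
At the standard offset (UTC+12:15), 20:30 UTC + 12h15m = 08:45 Ultara District standard time (rolling into the next day, 27 February 2026).
The standard-time date in Ultara District, February 27, 2026, falls between 28 September 2025 and 1 March 2026, so daylight saving is in effect and Ultara District is at UTC+13:15.
20:30 UTC + 13h15m = 09:45 Ultara District (rolling into the next day, 27 February 2026).

09:45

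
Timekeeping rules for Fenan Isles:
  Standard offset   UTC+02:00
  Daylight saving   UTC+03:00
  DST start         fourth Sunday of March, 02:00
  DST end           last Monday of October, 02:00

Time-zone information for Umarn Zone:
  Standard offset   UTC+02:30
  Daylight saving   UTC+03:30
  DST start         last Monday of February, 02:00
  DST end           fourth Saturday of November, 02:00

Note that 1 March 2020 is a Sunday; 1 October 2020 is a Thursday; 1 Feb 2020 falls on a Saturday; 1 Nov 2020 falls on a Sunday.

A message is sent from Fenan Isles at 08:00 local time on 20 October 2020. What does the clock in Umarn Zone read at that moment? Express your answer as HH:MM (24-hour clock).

1 March 2020 is a Sunday, so the first Sunday is March 1 and the fourth is March 22.
1 October 2020 is a Thursday, so Mondays fall on 5, 12, 19, 26; the last is October 26.
20 October 2020 falls between 22 March and 26 October, so daylight saving is in effect and Fenan Isles is at UTC+03:00.
08:00 Fenan Isles − 3h = 05:00 UTC.
1 February 2020 is a Saturday, so Mondays fall on 3, 10, 17, 24; the last is February 24.
1 November 2020 is a Sunday, so the first Saturday is November 7 and the fourth is November 28.
At the standard offset (UTC+02:30), 05:00 UTC + 2h30m = 07:30 Umarn Zone standard time.
Daylight saving runs 24 February – 28 November; the standard-time date in Umarn Zone, 20 October 2020, is inside that window, so Umarn Zone is at UTC+03:30.
05:00 UTC + 3h30m = 08:30 Umarn Zone.

08:30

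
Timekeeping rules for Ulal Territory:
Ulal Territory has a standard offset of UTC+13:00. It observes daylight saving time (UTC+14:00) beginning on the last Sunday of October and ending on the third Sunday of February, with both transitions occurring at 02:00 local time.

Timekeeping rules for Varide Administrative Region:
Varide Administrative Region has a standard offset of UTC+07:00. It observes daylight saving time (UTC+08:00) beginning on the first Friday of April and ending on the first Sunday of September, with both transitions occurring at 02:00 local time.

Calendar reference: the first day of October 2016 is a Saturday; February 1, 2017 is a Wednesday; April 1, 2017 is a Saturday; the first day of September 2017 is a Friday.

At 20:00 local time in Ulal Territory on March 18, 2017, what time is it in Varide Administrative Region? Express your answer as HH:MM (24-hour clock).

1 October 2016 is a Saturday, so Sundays fall on 2, 9, 16, 23, 30; the last is October 30.
1 February 2017 is a Wednesday, so the first Sunday is February 5 and the third is February 19.
Daylight saving runs 30 October 2016 – 19 February 2017; March 18, 2017 is outside that window, so Ulal Territory is on standard time at UTC+13:00.
20:00 Ulal Territory − 13h = 07:00 UTC.
1 April 2017 is a Saturday, so the first Friday is April 7.
1 September 2017 is a Friday, so the first Sunday is September 3.
At the standard offset (UTC+07:00), 07:00 UTC + 7h = 14:00 Varide Administrative Region standard time.
The standard-time date in Varide Administrative Region, March 18, 2017, is outside the daylight-saving period (7 April – 3 September), so Varide Administrative Region is on standard time, UTC+07:00.
07:00 UTC + 7h = 14:00 Varide Administrative Region.

14:00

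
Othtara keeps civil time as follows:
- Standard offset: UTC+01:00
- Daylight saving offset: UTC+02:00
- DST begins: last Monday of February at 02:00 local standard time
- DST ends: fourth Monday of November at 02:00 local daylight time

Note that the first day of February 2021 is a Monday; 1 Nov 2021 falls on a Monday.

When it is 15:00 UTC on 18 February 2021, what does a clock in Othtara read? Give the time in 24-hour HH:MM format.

1 February 2021 is a Monday, so Mondays fall on 1, 8, 15, 22; the last is February 22.
1 November 2021 is a Monday, so the first Monday is November 1 and the fourth is November 22.
At the standard offset (UTC+01:00), 15:00 UTC + 1h = 16:00 Othtara standard time.
Daylight saving runs 22 February – 22 November; the standard-time date in Othtara, 18 February 2021, is outside that window, so Othtara is on standard time at UTC+01:00.
15:00 UTC + 1h = 16:00 local.

16:00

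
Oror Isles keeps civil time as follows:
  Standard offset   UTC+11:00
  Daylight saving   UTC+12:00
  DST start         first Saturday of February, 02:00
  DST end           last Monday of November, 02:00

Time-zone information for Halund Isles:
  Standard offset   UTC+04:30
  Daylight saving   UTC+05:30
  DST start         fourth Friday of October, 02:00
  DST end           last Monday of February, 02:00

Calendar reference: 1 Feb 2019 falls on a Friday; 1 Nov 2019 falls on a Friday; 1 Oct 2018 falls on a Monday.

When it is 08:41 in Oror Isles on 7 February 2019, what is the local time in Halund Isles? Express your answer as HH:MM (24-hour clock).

02:11

1 February 2019 is a Friday, so the first Saturday is February 2.
1 November 2019 is a Friday, so Mondays fall on 4, 11, 18, 25; the last is November 25.
7 February 2019 lies within the daylight-saving period (2 February – 25 November), so Oror Isles is on daylight time, UTC+12:00.
08:41 Oror Isles − 12h = 20:41 UTC (rolling into the previous day, 6 February 2019).
1 October 2018 is a Monday, so the first Friday is October 5 and the fourth is October 26.
1 February 2019 is a Friday, so Mondays fall on 4, 11, 18, 25; the last is February 25.
At the standard offset (UTC+04:30), 20:41 UTC + 4h30m = 01:11 Halund Isles standard time (rolling into the next day, 7 February 2019).
The standard-time date in Halund Isles, 7 February 2019, lies within the daylight-saving period (26 October 2018 – 25 February 2019), so Halund Isles is on daylight time, UTC+05:30.
20:41 UTC + 5h30m = 02:11 Halund Isles (rolling into the next day, 7 February 2019).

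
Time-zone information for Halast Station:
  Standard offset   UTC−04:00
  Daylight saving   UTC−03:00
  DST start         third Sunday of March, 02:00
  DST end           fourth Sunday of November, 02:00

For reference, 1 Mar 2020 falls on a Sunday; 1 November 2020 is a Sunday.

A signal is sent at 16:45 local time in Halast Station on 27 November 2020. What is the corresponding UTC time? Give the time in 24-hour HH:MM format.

20:45

1 March 2020 is a Sunday, so the first Sunday is March 1 and the third is March 15.
1 November 2020 is a Sunday, so the first Sunday is November 1 and the fourth is November 22.
Daylight saving runs 15 March – 22 November; 27 November 2020 is outside that window, so Halast Station is on standard time at UTC−04:00.
16:45 local + 4h = 20:45 UTC.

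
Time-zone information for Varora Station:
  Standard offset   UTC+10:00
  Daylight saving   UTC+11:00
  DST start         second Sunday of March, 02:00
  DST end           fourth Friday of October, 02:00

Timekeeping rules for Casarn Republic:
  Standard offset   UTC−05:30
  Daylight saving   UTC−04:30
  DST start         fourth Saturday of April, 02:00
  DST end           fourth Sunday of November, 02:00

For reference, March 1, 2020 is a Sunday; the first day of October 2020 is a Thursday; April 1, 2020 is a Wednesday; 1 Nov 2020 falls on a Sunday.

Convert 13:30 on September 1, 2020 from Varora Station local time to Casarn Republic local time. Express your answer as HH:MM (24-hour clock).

1 March 2020 is a Sunday, so the first Sunday is March 1 and the second is March 8.
1 October 2020 is a Thursday, so the first Friday is October 2 and the fourth is October 23.
Daylight saving runs 8 March – 23 October; September 1, 2020 is inside that window, so Varora Station is at UTC+11:00.
13:30 Varora Station − 11h = 02:30 UTC.
1 April 2020 is a Wednesday, so the first Saturday is April 4 and the fourth is April 25.
1 November 2020 is a Sunday, so the first Sunday is November 1 and the fourth is November 22.
At the standard offset (UTC−05:30), 02:30 UTC − 5h30m = 21:00 Casarn Republic standard time (rolling into the previous day, 31 August 2020).
The standard-time date in Casarn Republic, August 31, 2020, falls between 25 April and 22 November, so daylight saving is in effect and Casarn Republic is at UTC−04:30.
02:30 UTC − 4h30m = 22:00 Casarn Republic (rolling into the previous day, 31 August 2020).

22:00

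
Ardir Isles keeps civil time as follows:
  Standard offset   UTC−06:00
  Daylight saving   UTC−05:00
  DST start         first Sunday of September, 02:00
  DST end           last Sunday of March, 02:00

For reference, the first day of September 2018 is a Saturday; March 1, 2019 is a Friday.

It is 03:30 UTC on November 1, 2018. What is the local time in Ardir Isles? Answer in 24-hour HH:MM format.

22:30

1 September 2018 is a Saturday, so the first Sunday is September 2.
1 March 2019 is a Friday, so Sundays fall on 3, 10, 17, 24, 31; the last is March 31.
At the standard offset (UTC−06:00), 03:30 UTC − 6h = 21:30 Ardir Isles standard time (rolling into the previous day, 31 October 2018).
The standard-time date in Ardir Isles, October 31, 2018, lies within the daylight-saving period (2 September 2018 – 31 March 2019), so Ardir Isles is on daylight time, UTC−05:00.
03:30 UTC − 5h = 22:30 local (rolling into the previous day, 31 October 2018).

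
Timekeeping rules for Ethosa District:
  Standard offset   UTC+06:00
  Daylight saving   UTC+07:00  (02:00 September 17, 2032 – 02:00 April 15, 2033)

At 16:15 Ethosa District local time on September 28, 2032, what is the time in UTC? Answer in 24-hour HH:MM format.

09:15

Daylight saving runs 17 September 2032 – 15 April 2033; September 28, 2032 is inside that window, so Ethosa District is at UTC+07:00.
16:15 local − 7h = 09:15 UTC.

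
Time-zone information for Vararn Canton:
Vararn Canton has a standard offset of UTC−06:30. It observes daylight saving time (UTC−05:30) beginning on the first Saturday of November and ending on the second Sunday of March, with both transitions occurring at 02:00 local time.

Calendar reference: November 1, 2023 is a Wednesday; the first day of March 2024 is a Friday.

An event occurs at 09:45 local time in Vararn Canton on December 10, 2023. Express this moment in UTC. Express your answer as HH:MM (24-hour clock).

15:15

1 November 2023 is a Wednesday, so the first Saturday is November 4.
1 March 2024 is a Friday, so the first Sunday is March 3 and the second is March 10.
December 10, 2023 lies within the daylight-saving period (4 November 2023 – 10 March 2024), so Vararn Canton is on daylight time, UTC−05:30.
09:45 local + 5h30m = 15:15 UTC.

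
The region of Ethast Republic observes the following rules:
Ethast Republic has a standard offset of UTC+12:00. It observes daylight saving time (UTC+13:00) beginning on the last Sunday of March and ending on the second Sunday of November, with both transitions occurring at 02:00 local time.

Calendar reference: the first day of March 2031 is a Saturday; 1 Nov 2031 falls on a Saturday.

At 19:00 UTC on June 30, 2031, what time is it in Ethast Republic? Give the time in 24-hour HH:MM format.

1 March 2031 is a Saturday, so Sundays fall on 2, 9, 16, 23, 30; the last is March 30.
1 November 2031 is a Saturday, so the first Sunday is November 2 and the second is November 9.
At the standard offset (UTC+12:00), 19:00 UTC + 12h = 07:00 Ethast Republic standard time (rolling into the next day, 1 July 2031).
The standard-time date in Ethast Republic, July 1, 2031, lies within the daylight-saving period (30 March – 9 November), so Ethast Republic is on daylight time, UTC+13:00.
19:00 UTC + 13h = 08:00 local (rolling into the next day, 1 July 2031).

08:00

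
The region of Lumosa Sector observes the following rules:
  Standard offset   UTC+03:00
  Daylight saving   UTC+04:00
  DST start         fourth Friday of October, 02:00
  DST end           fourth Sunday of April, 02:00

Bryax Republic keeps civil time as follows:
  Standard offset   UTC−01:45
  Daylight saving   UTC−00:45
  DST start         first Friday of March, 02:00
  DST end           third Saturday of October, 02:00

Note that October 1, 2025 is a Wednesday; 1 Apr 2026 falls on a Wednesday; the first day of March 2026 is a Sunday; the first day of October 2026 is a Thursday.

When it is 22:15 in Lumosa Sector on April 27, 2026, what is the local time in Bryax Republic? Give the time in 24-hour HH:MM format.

18:30

1 October 2025 is a Wednesday, so the first Friday is October 3 and the fourth is October 24.
1 April 2026 is a Wednesday, so the first Sunday is April 5 and the fourth is April 26.
April 27, 2026 is outside the daylight-saving period (24 October 2025 – 26 April 2026), so Lumosa Sector is on standard time, UTC+03:00.
22:15 Lumosa Sector − 3h = 19:15 UTC.
1 March 2026 is a Sunday, so the first Friday is March 6.
1 October 2026 is a Thursday, so the first Saturday is October 3 and the third is October 17.
At the standard offset (UTC−01:45), 19:15 UTC − 1h45m = 17:30 Bryax Republic standard time.
The standard-time date in Bryax Republic, April 27, 2026, lies within the daylight-saving period (6 March – 17 October), so Bryax Republic is on daylight time, UTC−00:45.
19:15 UTC − 0h45m = 18:30 Bryax Republic.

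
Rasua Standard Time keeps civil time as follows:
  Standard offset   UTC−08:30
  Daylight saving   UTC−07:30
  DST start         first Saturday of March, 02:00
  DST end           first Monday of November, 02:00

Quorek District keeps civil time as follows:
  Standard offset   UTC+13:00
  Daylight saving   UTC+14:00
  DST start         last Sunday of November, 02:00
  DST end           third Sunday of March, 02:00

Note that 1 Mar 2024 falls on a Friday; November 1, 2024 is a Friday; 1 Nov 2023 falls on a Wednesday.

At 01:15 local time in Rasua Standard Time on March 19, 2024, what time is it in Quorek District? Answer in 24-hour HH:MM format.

21:45

1 March 2024 is a Friday, so the first Saturday is March 2.
1 November 2024 is a Friday, so the first Monday is November 4.
Daylight saving runs 2 March – 4 November; March 19, 2024 is inside that window, so Rasua Standard Time is at UTC−07:30.
01:15 Rasua Standard Time + 7h30m = 08:45 UTC.
1 November 2023 is a Wednesday, so Sundays fall on 5, 12, 19, 26; the last is November 26.
1 March 2024 is a Friday, so the first Sunday is March 3 and the third is March 17.
At the standard offset (UTC+13:00), 08:45 UTC + 13h = 21:45 Quorek District standard time.
The standard-time date in Quorek District, March 19, 2024, is outside the daylight-saving period (26 November 2023 – 17 March 2024), so Quorek District is on standard time, UTC+13:00.
08:45 UTC + 13h = 21:45 Quorek District.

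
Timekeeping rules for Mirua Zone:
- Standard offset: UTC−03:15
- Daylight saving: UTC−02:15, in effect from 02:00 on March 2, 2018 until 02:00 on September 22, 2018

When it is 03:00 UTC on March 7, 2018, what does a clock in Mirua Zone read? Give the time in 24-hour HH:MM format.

00:45

At the standard offset (UTC−03:15), 03:00 UTC − 3h15m = 23:45 Mirua Zone standard time (rolling into the previous day, 6 March 2018).
The standard-time date in Mirua Zone, March 6, 2018, falls between 2 March and 22 September, so daylight saving is in effect and Mirua Zone is at UTC−02:15.
03:00 UTC − 2h15m = 00:45 local.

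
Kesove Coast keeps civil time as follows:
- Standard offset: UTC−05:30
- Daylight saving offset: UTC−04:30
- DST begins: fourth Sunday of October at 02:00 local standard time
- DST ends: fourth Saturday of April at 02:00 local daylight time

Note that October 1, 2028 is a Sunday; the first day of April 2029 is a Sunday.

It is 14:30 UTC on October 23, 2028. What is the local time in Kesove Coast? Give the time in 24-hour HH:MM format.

1 October 2028 is a Sunday, so the first Sunday is October 1 and the fourth is October 22.
1 April 2029 is a Sunday, so the first Saturday is April 7 and the fourth is April 28.
At the standard offset (UTC−05:30), 14:30 UTC − 5h30m = 09:00 Kesove Coast standard time.
Daylight saving runs 22 October 2028 – 28 April 2029; the standard-time date in Kesove Coast, October 23, 2028, is inside that window, so Kesove Coast is at UTC−04:30.
14:30 UTC − 4h30m = 10:00 local.

10:00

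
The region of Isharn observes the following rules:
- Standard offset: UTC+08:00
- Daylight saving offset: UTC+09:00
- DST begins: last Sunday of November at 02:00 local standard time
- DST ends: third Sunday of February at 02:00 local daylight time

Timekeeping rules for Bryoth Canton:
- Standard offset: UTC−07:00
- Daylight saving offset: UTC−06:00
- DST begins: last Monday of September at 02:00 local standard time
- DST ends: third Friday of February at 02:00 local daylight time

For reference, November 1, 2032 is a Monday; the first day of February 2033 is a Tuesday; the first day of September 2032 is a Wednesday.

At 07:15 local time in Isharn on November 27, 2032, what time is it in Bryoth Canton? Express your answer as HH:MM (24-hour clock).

17:15

1 November 2032 is a Monday, so Sundays fall on 7, 14, 21, 28; the last is November 28.
1 February 2033 is a Tuesday, so the first Sunday is February 6 and the third is February 20.
Daylight saving runs 28 November 2032 – 20 February 2033; November 27, 2032 is outside that window, so Isharn is on standard time at UTC+08:00.
07:15 Isharn − 8h = 23:15 UTC (rolling into the previous day, 26 November 2032).
1 September 2032 is a Wednesday, so Mondays fall on 6, 13, 20, 27; the last is September 27.
1 February 2033 is a Tuesday, so the first Friday is February 4 and the third is February 18.
At the standard offset (UTC−07:00), 23:15 UTC − 7h = 16:15 Bryoth Canton standard time.
The standard-time date in Bryoth Canton, November 26, 2032, lies within the daylight-saving period (27 September 2032 – 18 February 2033), so Bryoth Canton is on daylight time, UTC−06:00.
23:15 UTC − 6h = 17:15 Bryoth Canton.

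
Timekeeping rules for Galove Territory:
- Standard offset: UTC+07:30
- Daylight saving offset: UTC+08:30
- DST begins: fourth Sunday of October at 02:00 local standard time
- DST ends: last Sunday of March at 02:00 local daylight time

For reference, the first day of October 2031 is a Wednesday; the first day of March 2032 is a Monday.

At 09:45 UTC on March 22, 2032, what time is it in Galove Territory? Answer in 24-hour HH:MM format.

18:15

1 October 2031 is a Wednesday, so the first Sunday is October 5 and the fourth is October 26.
1 March 2032 is a Monday, so Sundays fall on 7, 14, 21, 28; the last is March 28.
At the standard offset (UTC+07:30), 09:45 UTC + 7h30m = 17:15 Galove Territory standard time.
Daylight saving runs 26 October 2031 – 28 March 2032; the standard-time date in Galove Territory, March 22, 2032, is inside that window, so Galove Territory is at UTC+08:30.
09:45 UTC + 8h30m = 18:15 local.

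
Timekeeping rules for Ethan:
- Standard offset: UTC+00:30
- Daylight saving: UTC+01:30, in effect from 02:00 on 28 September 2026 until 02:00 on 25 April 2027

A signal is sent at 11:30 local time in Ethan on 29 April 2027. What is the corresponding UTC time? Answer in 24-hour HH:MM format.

11:00

29 April 2027 does not fall between 28 September 2026 and 25 April 2027, so daylight saving is not in effect and Ethan is at UTC+00:30.
11:30 local − 0h30m = 11:00 UTC.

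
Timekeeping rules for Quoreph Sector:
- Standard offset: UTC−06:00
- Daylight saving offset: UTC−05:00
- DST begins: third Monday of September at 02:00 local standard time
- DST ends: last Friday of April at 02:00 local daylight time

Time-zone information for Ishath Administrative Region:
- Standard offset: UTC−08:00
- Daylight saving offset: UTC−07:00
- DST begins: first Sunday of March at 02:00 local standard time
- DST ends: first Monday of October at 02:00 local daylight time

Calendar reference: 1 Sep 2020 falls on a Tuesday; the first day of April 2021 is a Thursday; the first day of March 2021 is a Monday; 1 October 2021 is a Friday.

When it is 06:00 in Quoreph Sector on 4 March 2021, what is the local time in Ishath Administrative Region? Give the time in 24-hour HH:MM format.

03:00

1 September 2020 is a Tuesday, so the first Monday is September 7 and the third is September 21.
1 April 2021 is a Thursday, so Fridays fall on 2, 9, 16, 23, 30; the last is April 30.
Daylight saving runs 21 September 2020 – 30 April 2021; 4 March 2021 is inside that window, so Quoreph Sector is at UTC−05:00.
06:00 Quoreph Sector + 5h = 11:00 UTC.
1 March 2021 is a Monday, so the first Sunday is March 7.
1 October 2021 is a Friday, so the first Monday is October 4.
At the standard offset (UTC−08:00), 11:00 UTC − 8h = 03:00 Ishath Administrative Region standard time.
The standard-time date in Ishath Administrative Region, 4 March 2021, does not fall between 7 March and 4 October, so daylight saving is not in effect and Ishath Administrative Region is at UTC−08:00.
11:00 UTC − 8h = 03:00 Ishath Administrative Region.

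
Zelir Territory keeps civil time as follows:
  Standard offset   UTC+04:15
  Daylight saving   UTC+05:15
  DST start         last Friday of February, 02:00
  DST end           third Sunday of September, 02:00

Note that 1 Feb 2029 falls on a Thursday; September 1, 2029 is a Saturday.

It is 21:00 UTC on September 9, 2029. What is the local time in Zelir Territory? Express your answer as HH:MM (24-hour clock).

02:15

1 February 2029 is a Thursday, so Fridays fall on 2, 9, 16, 23; the last is February 23.
1 September 2029 is a Saturday, so the first Sunday is September 2 and the third is September 16.
At the standard offset (UTC+04:15), 21:00 UTC + 4h15m = 01:15 Zelir Territory standard time (rolling into the next day, 10 September 2029).
The standard-time date in Zelir Territory, September 10, 2029, falls between 23 February and 16 September, so daylight saving is in effect and Zelir Territory is at UTC+05:15.
21:00 UTC + 5h15m = 02:15 local (rolling into the next day, 10 September 2029).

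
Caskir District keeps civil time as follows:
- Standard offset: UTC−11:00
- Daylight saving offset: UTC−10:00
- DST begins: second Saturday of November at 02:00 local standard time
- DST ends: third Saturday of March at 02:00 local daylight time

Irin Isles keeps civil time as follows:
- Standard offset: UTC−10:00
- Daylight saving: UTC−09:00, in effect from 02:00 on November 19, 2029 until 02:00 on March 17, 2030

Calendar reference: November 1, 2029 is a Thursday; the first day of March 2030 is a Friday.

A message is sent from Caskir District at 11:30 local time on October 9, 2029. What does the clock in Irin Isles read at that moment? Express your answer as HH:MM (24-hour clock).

1 November 2029 is a Thursday, so the first Saturday is November 3 and the second is November 10.
1 March 2030 is a Friday, so the first Saturday is March 2 and the third is March 16.
October 9, 2029 does not fall between 10 November 2029 and 16 March 2030, so daylight saving is not in effect and Caskir District is at UTC−11:00.
11:30 Caskir District + 11h = 22:30 UTC.
At the standard offset (UTC−10:00), 22:30 UTC − 10h = 12:30 Irin Isles standard time.
Daylight saving runs 19 November 2029 – 17 March 2030; the standard-time date in Irin Isles, October 9, 2029, is outside that window, so Irin Isles is on standard time at UTC−10:00.
22:30 UTC − 10h = 12:30 Irin Isles.

12:30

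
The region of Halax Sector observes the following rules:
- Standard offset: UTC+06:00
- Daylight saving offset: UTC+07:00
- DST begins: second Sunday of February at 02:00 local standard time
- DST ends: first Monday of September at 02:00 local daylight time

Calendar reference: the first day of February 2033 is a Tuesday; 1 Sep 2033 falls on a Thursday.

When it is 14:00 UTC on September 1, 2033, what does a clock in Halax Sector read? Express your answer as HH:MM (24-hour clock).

21:00

1 February 2033 is a Tuesday, so the first Sunday is February 6 and the second is February 13.
1 September 2033 is a Thursday, so the first Monday is September 5.
At the standard offset (UTC+06:00), 14:00 UTC + 6h = 20:00 Halax Sector standard time.
The standard-time date in Halax Sector, September 1, 2033, lies within the daylight-saving period (13 February – 5 September), so Halax Sector is on daylight time, UTC+07:00.
14:00 UTC + 7h = 21:00 local.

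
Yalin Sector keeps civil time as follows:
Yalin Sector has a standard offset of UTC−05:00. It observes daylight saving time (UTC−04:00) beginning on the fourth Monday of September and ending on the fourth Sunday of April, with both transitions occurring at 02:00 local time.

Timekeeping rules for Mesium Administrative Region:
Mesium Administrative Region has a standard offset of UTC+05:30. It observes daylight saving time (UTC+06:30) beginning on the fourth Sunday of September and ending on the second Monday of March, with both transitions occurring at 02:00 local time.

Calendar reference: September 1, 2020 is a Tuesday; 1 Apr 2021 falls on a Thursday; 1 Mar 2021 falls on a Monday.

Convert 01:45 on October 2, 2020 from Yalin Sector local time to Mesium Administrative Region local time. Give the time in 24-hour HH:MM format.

1 September 2020 is a Tuesday, so the first Monday is September 7 and the fourth is September 28.
1 April 2021 is a Thursday, so the first Sunday is April 4 and the fourth is April 25.
October 2, 2020 falls between 28 September 2020 and 25 April 2021, so daylight saving is in effect and Yalin Sector is at UTC−04:00.
01:45 Yalin Sector + 4h = 05:45 UTC.
1 September 2020 is a Tuesday, so the first Sunday is September 6 and the fourth is September 27.
1 March 2021 is a Monday, so the first Monday is March 1 and the second is March 8.
At the standard offset (UTC+05:30), 05:45 UTC + 5h30m = 11:15 Mesium Administrative Region standard time.
The standard-time date in Mesium Administrative Region, October 2, 2020, falls between 27 September 2020 and 8 March 2021, so daylight saving is in effect and Mesium Administrative Region is at UTC+06:30.
05:45 UTC + 6h30m = 12:15 Mesium Administrative Region.

12:15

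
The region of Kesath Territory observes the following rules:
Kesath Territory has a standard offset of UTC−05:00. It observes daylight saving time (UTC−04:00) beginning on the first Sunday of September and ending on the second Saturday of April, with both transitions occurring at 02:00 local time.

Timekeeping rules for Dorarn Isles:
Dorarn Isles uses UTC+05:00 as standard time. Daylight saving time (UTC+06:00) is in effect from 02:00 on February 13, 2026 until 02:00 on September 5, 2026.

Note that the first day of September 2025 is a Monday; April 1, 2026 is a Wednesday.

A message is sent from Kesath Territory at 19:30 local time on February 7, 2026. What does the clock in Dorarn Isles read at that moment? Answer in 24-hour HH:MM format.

1 September 2025 is a Monday, so the first Sunday is September 7.
1 April 2026 is a Wednesday, so the first Saturday is April 4 and the second is April 11.
February 7, 2026 lies within the daylight-saving period (7 September 2025 – 11 April 2026), so Kesath Territory is on daylight time, UTC−04:00.
19:30 Kesath Territory + 4h = 23:30 UTC.
At the standard offset (UTC+05:00), 23:30 UTC + 5h = 04:30 Dorarn Isles standard time (rolling into the next day, 8 February 2026).
The standard-time date in Dorarn Isles, February 8, 2026, is outside the daylight-saving period (13 February – 5 September), so Dorarn Isles is on standard time, UTC+05:00.
23:30 UTC + 5h = 04:30 Dorarn Isles (rolling into the next day, 8 February 2026).

04:30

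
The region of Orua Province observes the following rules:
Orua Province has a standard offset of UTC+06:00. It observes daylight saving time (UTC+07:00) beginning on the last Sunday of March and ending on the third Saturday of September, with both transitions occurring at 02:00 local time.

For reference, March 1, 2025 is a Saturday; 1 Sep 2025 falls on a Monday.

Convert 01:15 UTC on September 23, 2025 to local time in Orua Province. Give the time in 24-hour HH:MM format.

07:15

1 March 2025 is a Saturday, so Sundays fall on 2, 9, 16, 23, 30; the last is March 30.
1 September 2025 is a Monday, so the first Saturday is September 6 and the third is September 20.
At the standard offset (UTC+06:00), 01:15 UTC + 6h = 07:15 Orua Province standard time.
Daylight saving runs 30 March – 20 September; the standard-time date in Orua Province, September 23, 2025, is outside that window, so Orua Province is on standard time at UTC+06:00.
01:15 UTC + 6h = 07:15 local.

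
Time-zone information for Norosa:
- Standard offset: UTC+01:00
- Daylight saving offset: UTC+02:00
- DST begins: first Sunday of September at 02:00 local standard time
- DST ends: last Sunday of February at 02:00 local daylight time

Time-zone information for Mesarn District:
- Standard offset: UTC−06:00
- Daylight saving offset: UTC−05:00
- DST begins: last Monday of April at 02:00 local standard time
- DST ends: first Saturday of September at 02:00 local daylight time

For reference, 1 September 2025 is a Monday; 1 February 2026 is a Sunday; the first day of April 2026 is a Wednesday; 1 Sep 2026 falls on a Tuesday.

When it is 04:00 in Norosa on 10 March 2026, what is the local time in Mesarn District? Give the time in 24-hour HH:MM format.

21:00

1 September 2025 is a Monday, so the first Sunday is September 7.
1 February 2026 is a Sunday, so Sundays fall on 1, 8, 15, 22; the last is February 22.
10 March 2026 does not fall between 7 September 2025 and 22 February 2026, so daylight saving is not in effect and Norosa is at UTC+01:00.
04:00 Norosa − 1h = 03:00 UTC.
1 April 2026 is a Wednesday, so Mondays fall on 6, 13, 20, 27; the last is April 27.
1 September 2026 is a Tuesday, so the first Saturday is September 5.
At the standard offset (UTC−06:00), 03:00 UTC − 6h = 21:00 Mesarn District standard time (rolling into the previous day, 9 March 2026).
The standard-time date in Mesarn District, 9 March 2026, does not fall between 27 April and 5 September, so daylight saving is not in effect and Mesarn District is at UTC−06:00.
03:00 UTC − 6h = 21:00 Mesarn District (rolling into the previous day, 9 March 2026).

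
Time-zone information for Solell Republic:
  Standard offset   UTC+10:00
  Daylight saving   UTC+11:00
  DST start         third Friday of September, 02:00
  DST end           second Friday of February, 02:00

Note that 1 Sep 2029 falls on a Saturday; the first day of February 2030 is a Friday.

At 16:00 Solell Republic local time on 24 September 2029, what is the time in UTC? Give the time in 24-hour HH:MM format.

1 September 2029 is a Saturday, so the first Friday is September 7 and the third is September 21.
1 February 2030 is a Friday, so the first Friday is February 1 and the second is February 8.
24 September 2029 lies within the daylight-saving period (21 September 2029 – 8 February 2030), so Solell Republic is on daylight time, UTC+11:00.
16:00 local − 11h = 05:00 UTC.

05:00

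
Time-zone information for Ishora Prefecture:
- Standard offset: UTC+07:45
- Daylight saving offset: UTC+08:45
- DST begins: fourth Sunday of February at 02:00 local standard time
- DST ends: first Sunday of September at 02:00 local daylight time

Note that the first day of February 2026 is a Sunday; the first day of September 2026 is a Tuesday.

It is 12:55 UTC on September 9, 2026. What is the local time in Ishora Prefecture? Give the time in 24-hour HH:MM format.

1 February 2026 is a Sunday, so the first Sunday is February 1 and the fourth is February 22.
1 September 2026 is a Tuesday, so the first Sunday is September 6.
At the standard offset (UTC+07:45), 12:55 UTC + 7h45m = 20:40 Ishora Prefecture standard time.
Daylight saving runs 22 February – 6 September; the standard-time date in Ishora Prefecture, September 9, 2026, is outside that window, so Ishora Prefecture is on standard time at UTC+07:45.
12:55 UTC + 7h45m = 20:40 local.

20:40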